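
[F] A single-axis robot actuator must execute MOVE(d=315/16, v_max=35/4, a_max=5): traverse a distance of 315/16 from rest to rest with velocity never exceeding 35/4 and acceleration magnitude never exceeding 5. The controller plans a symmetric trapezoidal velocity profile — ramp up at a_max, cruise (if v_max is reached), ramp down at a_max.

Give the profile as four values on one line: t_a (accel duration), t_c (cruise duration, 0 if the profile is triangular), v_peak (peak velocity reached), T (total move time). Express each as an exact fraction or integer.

t_a=7/4 t_c=1/2 v_peak=35/4 T=4

(v_max)²/a_max = (35/4)²/5 = 245/16
315/16 ≥ 245/16 so v_max reached
t_a = (35/4)/5 = 7/4; v_peak = 35/4
d_cruise = 315/16 − 245/16 = 35/8; t_c = (35/8)/(35/4) = 1/2
T = 2·7/4 + 1/2 = 4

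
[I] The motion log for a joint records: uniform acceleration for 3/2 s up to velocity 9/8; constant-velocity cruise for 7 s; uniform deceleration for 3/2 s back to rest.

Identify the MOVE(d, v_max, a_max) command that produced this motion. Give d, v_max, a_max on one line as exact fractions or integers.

d=153/16 v_max=9/8 a_max=3/4

a_max = (9/8)/(3/2) = 3/4
d_a = ½·9/8·3/2 = 27/32; d_c = 9/8·7 = 63/8
d = 2·27/32 + 63/8 = 153/16
t_c = 7 > 0 so v_max = 9/8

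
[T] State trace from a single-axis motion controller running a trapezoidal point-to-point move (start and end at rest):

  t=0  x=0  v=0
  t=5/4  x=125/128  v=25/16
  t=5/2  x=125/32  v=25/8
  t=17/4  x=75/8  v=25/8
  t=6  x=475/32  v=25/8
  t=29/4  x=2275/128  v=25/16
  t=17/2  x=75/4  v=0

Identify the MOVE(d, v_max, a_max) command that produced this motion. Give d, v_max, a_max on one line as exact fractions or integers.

d=75/4 v_max=25/8 a_max=5/4

final state: t=17/2, x=75/4, v=0 → d = 75/4
a_max = (25/16−0)/(5/4−0) = 5/4
max v = 25/8 over t∈[5/2,6] → v_max = 25/8
check: 25/8·(5/2+7/2) = 75/4 ✓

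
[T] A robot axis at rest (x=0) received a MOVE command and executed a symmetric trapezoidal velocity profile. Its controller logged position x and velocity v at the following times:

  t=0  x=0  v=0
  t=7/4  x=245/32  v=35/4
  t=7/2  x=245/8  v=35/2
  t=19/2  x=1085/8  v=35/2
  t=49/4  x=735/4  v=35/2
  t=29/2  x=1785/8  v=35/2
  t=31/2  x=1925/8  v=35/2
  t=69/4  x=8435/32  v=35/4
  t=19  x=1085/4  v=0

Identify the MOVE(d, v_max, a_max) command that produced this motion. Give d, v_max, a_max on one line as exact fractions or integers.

final state: t=19, x=1085/4, v=0 → d = 1085/4
a_max = (35/4−0)/(7/4−0) = 5
max v = 35/2 over t∈[7/2,31/2] → v_max = 35/2
check: 35/2·(7/2+12) = 1085/4 ✓

d=1085/4 v_max=35/2 a_max=5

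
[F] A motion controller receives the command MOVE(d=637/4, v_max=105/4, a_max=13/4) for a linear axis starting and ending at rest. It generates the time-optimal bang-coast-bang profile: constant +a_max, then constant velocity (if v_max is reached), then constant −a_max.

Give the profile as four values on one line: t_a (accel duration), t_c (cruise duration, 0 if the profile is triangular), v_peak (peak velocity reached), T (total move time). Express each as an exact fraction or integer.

t_a=7 t_c=0 v_peak=91/4 T=14

vₘ²/aₘ = (105/4)²/(13/4) = 11025/52
637/4 < 11025/52 so t_c = 0
v_peak = √(637/4·13/4) = √(8281/16) = 91/4
t_a = (91/4)/(13/4) = 7; t_c = 0
T = 2·7 = 14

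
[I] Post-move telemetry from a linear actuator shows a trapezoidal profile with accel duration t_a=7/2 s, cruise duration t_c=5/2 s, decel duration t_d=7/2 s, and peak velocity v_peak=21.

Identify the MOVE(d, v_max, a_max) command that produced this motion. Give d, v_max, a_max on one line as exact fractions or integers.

d=126 v_max=21 a_max=6

a_max = 21/(7/2) = 6
d_a = ½·21·7/2 = 147/4; d_c = 21·5/2 = 105/2
d = 2·147/4 + 105/2 = 126
t_c = 5/2 > 0 → v_max = v_peak = 21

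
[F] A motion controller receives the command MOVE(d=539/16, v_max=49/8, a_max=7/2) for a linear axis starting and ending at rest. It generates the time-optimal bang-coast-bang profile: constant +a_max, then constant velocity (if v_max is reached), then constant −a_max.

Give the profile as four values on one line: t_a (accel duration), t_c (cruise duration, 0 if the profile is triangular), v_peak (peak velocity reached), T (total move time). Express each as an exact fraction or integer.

(v_max)²/a_max = (49/8)²/(7/2) = 343/32
539/16 ≥ 343/32 so v_max reached
t_a = (49/8)/(7/2) = 7/4; v_peak = 49/8
d_cruise = 539/16 − 343/32 = 735/32; t_c = (735/32)/(49/8) = 15/4
T = 2·7/4 + 15/4 = 29/4

t_a=7/4 t_c=15/4 v_peak=49/8 T=29/4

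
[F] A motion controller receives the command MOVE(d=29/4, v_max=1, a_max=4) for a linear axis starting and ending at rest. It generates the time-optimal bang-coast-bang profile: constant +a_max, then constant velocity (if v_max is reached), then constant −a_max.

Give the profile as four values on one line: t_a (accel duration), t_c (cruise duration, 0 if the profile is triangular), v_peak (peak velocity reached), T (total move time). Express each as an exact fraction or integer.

t_a=1/4 t_c=7 v_peak=1 T=15/2

(v_max)²/a_max = 1²/4 = 1/4
29/4 ≥ 1/4 → trapezoidal
t_a = 1/4; v_peak = 1
d_cruise = 29/4 − 1/4 = 7; t_c = 7/1 = 7
T = 2·1/4 + 7 = 15/2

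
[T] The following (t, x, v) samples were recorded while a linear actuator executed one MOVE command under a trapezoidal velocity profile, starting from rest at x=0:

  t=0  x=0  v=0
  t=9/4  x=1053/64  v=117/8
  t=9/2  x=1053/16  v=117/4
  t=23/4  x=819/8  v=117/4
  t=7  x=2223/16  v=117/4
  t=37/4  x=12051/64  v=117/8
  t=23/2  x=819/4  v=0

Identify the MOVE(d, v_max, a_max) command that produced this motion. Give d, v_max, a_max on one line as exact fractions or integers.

d=819/4 v_max=117/4 a_max=13/2

final state: t=23/2, x=819/4, v=0 → d = 819/4
a_max = (117/8−0)/(9/4−0) = 13/2
max v = 117/4 over t∈[9/2,7] → v_max = 117/4
check: 117/4·(9/2+5/2) = 819/4 ✓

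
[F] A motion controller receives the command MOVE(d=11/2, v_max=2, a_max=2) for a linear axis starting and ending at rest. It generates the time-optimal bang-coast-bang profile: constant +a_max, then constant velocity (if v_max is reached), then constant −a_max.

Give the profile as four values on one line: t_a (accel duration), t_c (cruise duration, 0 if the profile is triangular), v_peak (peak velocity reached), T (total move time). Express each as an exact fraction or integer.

v_max²/a_max = 2²/2 = 2
11/2 ≥ 2 so v_max reached
t_a = 2/2 = 1; v_peak = 2
d_cruise = 11/2 − 2 = 7/2; t_c = (7/2)/2 = 7/4
T = 2·1 + 7/4 = 15/4

t_a=1 t_c=7/4 v_peak=2 T=15/4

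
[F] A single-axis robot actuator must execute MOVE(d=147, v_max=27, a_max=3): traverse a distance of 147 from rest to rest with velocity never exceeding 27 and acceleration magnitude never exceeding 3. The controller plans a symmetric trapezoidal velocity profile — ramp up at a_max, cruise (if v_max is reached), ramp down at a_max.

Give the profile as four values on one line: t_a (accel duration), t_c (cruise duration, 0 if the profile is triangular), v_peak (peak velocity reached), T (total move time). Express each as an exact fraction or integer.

vₘ²/aₘ = 27²/3 = 243
147 < 243 → triangular
v_peak = √(147·3) = √441 = 21
t_a = 21/3 = 7; t_c = 0
T = 2·7 = 14

t_a=7 t_c=0 v_peak=21 T=14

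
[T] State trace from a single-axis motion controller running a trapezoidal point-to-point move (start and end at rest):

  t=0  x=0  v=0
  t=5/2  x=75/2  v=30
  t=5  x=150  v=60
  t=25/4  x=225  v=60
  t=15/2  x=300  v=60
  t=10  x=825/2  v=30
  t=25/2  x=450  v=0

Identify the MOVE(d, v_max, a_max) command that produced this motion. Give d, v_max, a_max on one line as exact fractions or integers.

final state: t=25/2, x=450, v=0 → d = 450
a_max = (30−0)/(5/2−0) = 12
max v = 60 over t∈[5,15/2] → v_max = 60
check: 60·(5+5/2) = 450 ✓

d=450 v_max=60 a_max=12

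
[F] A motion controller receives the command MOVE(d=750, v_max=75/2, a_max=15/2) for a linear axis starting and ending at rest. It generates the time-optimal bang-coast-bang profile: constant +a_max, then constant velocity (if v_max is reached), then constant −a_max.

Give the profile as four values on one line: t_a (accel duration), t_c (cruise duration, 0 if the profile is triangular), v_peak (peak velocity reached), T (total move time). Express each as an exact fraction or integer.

t_a=5 t_c=15 v_peak=75/2 T=25

v_max²/a_max = (75/2)²/(15/2) = 375/2
750 ≥ 375/2 → trapezoidal
t_a = (75/2)/(15/2) = 5; v_peak = 75/2
d_cruise = 750 − 375/2 = 1125/2; t_c = (1125/2)/(75/2) = 15
T = 2·5 + 15 = 25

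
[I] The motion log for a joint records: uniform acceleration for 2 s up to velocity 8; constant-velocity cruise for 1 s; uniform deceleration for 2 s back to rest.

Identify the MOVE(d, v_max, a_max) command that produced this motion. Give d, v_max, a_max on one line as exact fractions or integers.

d=24 v_max=8 a_max=4

a_max = 8/2 = 4
d_a = ½·8·2 = 8; d_c = 8·1 = 8
d = 2·8 + 8 = 24
t_c = 1 > 0 ⇒ limit active, v_max = 8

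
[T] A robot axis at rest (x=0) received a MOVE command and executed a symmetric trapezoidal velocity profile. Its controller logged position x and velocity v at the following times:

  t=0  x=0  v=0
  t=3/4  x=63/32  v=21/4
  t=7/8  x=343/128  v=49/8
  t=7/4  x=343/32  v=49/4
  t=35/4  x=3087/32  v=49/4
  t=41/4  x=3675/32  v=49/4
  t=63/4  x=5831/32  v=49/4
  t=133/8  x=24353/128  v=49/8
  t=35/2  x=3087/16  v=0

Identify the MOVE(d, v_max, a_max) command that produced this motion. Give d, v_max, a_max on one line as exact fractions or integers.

final state: t=35/2, x=3087/16, v=0 → d = 3087/16
a_max = (21/4−0)/(3/4−0) = 7
max v = 49/4 over t∈[7/4,63/4] → v_max = 49/4
check: 49/4·(7/4+14) = 3087/16 ✓

d=3087/16 v_max=49/4 a_max=7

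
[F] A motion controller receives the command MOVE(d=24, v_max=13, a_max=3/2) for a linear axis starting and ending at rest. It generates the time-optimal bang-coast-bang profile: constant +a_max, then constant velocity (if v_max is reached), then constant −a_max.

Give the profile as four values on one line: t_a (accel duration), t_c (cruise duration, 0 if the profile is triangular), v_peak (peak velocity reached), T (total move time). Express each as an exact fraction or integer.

vₘ²/aₘ = 13²/(3/2) = 338/3
24 < 338/3 so t_c = 0
v_peak = √(24·3/2) = √36 = 6
t_a = 6/(3/2) = 4; t_c = 0
T = 2·4 = 8

t_a=4 t_c=0 v_peak=6 T=8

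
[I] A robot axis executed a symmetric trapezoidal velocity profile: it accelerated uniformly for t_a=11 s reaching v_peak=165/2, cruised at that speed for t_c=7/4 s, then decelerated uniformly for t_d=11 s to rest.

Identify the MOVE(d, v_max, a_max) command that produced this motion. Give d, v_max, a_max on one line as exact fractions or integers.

d=8415/8 v_max=165/2 a_max=15/2

a_max = (165/2)/11 = 15/2
d_a = ½·165/2·11 = 1815/4; d_c = 165/2·7/4 = 1155/8
d = 2·1815/4 + 1155/8 = 8415/8
t_c = 7/4 > 0 so v_max = 165/2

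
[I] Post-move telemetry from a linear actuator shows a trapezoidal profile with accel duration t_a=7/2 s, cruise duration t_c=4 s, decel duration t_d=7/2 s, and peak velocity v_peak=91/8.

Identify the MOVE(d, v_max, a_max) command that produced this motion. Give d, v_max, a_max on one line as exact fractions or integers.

d=1365/16 v_max=91/8 a_max=13/4

a_max = (91/8)/(7/2) = 13/4
d_a = ½·91/8·7/2 = 637/32; d_c = 91/8·4 = 91/2
d = 2·637/32 + 91/2 = 1365/16
t_c = 4 > 0 so v_max = 91/8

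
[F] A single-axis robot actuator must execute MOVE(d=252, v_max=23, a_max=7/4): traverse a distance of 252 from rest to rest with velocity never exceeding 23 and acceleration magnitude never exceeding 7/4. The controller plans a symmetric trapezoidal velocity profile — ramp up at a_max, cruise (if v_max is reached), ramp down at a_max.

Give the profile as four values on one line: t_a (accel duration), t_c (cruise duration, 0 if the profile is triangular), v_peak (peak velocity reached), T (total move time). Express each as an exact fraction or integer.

(v_max)²/a_max = 23²/(7/4) = 2116/7
252 < 2116/7 → triangular
v_peak = √(252·7/4) = √441 = 21
t_a = 21/(7/4) = 12; t_c = 0
T = 2·12 = 24

t_a=12 t_c=0 v_peak=21 T=24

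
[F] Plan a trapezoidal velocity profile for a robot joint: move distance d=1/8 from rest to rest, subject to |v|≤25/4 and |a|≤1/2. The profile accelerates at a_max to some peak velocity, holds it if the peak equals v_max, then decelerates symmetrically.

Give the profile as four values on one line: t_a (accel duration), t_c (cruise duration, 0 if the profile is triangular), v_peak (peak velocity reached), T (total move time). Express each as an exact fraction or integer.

v_max²/a_max = (25/4)²/(1/2) = 625/8
1/8 < 625/8 → triangular
v_peak = √(1/8·1/2) = √(1/16) = 1/4
t_a = (1/4)/(1/2) = 1/2; t_c = 0
T = 2·1/2 = 1

t_a=1/2 t_c=0 v_peak=1/4 T=1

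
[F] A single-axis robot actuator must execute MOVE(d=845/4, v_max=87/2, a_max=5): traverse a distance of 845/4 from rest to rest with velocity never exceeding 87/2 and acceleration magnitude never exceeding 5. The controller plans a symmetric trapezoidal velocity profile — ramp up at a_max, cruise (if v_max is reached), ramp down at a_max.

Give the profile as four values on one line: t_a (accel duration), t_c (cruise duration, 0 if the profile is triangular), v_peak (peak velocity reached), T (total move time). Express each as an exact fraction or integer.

t_a=13/2 t_c=0 v_peak=65/2 T=13

vₘ²/aₘ = (87/2)²/5 = 7569/20
845/4 < 7569/20 so t_c = 0
v_peak = √(845/4·5) = √(4225/4) = 65/2
t_a = (65/2)/5 = 13/2; t_c = 0
T = 2·13/2 = 13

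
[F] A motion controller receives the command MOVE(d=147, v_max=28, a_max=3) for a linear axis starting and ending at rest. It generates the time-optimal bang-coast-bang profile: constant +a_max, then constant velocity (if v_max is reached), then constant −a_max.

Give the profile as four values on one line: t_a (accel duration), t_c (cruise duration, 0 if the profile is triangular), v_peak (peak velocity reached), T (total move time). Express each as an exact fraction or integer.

vₘ²/aₘ = 28²/3 = 784/3
147 < 784/3 so t_c = 0
v_peak = √(147·3) = √441 = 21
t_a = 21/3 = 7; t_c = 0
T = 2·7 = 14

t_a=7 t_c=0 v_peak=21 T=14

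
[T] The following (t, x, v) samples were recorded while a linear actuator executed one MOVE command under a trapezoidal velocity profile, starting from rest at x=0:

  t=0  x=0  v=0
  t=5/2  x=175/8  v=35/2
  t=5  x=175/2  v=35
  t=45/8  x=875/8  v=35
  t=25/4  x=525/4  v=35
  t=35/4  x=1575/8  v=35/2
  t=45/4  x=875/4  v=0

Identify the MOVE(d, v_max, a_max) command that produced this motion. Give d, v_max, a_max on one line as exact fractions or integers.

d=875/4 v_max=35 a_max=7

final state: t=45/4, x=875/4, v=0 → d = 875/4
a_max = (35/2−0)/(5/2−0) = 7
max v = 35 over t∈[5,25/4] → v_max = 35
check: 35·(5+5/4) = 875/4 ✓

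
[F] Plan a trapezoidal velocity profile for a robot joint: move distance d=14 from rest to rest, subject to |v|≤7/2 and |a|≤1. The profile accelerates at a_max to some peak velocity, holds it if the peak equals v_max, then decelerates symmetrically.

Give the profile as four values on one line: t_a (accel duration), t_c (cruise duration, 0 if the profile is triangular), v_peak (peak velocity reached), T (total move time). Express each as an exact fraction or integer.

(v_max)²/a_max = (7/2)²/1 = 49/4
14 ≥ 49/4 ⇒ cruise phase
t_a = (7/2)/1 = 7/2; v_peak = 7/2
d_cruise = 14 − 49/4 = 7/4; t_c = (7/4)/(7/2) = 1/2
T = 2·7/2 + 1/2 = 15/2

t_a=7/2 t_c=1/2 v_peak=7/2 T=15/2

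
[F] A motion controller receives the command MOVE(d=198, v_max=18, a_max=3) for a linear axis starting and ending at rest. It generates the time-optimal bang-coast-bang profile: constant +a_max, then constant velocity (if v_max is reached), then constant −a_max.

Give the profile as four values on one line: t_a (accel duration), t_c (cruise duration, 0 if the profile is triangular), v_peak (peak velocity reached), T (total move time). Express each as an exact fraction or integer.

t_a=6 t_c=5 v_peak=18 T=17

vₘ²/aₘ = 18²/3 = 108
198 ≥ 108 ⇒ cruise phase
t_a = 18/3 = 6; v_peak = 18
d_cruise = 198 − 108 = 90; t_c = 90/18 = 5
T = 2·6 + 5 = 17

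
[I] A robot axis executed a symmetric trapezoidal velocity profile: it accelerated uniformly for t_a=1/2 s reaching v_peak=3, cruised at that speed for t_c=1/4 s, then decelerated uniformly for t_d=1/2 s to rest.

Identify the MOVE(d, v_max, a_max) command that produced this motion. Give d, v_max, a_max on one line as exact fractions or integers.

d=9/4 v_max=3 a_max=6

a_max = 3/(1/2) = 6
d_a = ½·3·1/2 = 3/4; d_c = 3·1/4 = 3/4
d = 2·3/4 + 3/4 = 9/4
t_c = 1/4 > 0 → v_max = v_peak = 3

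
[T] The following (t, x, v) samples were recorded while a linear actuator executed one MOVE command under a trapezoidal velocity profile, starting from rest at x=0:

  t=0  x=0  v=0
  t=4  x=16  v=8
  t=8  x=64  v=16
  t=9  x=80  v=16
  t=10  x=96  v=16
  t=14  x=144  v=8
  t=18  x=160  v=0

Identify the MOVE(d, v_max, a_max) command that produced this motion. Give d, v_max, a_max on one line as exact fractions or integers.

d=160 v_max=16 a_max=2

final state: t=18, x=160, v=0 → d = 160
a_max = (8−0)/(4−0) = 2
max v = 16 over t∈[8,10] → v_max = 16
check: 16·(8+2) = 160 ✓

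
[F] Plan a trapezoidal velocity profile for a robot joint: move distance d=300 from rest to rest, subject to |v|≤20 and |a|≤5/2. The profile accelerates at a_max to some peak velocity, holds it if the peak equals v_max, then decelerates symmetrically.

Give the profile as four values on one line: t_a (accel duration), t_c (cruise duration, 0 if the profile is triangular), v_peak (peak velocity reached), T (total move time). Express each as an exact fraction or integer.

t_a=8 t_c=7 v_peak=20 T=23

v_max²/a_max = 20²/(5/2) = 160
300 ≥ 160 so v_max reached
t_a = 20/(5/2) = 8; v_peak = 20
d_cruise = 300 − 160 = 140; t_c = 140/20 = 7
T = 2·8 + 7 = 23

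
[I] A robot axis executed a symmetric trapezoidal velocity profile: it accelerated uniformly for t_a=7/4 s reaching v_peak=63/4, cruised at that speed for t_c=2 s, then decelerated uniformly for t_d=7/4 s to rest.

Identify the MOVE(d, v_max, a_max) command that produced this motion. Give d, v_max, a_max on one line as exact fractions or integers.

a_max = (63/4)/(7/4) = 9
d_a = ½·63/4·7/4 = 441/32; d_c = 63/4·2 = 63/2
d = 2·441/32 + 63/2 = 945/16
t_c = 2 > 0 → v_max = v_peak = 63/4

d=945/16 v_max=63/4 a_max=9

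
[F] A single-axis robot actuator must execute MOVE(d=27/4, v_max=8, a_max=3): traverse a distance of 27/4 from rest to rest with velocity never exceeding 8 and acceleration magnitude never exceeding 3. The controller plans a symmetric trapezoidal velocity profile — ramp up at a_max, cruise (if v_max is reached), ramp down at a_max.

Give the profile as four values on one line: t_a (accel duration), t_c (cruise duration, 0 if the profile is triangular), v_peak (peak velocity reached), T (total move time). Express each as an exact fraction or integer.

t_a=3/2 t_c=0 v_peak=9/2 T=3

vₘ²/aₘ = 8²/3 = 64/3
27/4 < 64/3 ⇒ no cruise
v_peak = √(27/4·3) = √(81/4) = 9/2
t_a = (9/2)/3 = 3/2; t_c = 0
T = 2·3/2 = 3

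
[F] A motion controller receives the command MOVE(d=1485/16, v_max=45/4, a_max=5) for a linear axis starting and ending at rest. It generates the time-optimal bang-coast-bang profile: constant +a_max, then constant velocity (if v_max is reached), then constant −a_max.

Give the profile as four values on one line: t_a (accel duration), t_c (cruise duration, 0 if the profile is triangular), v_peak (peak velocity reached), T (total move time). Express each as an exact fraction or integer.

t_a=9/4 t_c=6 v_peak=45/4 T=21/2

v_max²/a_max = (45/4)²/5 = 405/16
1485/16 ≥ 405/16 → trapezoidal
t_a = (45/4)/5 = 9/4; v_peak = 45/4
d_cruise = 1485/16 − 405/16 = 135/2; t_c = (135/2)/(45/4) = 6
T = 2·9/4 + 6 = 21/2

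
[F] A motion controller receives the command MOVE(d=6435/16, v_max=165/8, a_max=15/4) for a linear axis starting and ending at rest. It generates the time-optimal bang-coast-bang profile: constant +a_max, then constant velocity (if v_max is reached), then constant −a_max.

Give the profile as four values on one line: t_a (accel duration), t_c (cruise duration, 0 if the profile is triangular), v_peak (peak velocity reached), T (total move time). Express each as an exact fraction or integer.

t_a=11/2 t_c=14 v_peak=165/8 T=25

v_max²/a_max = (165/8)²/(15/4) = 1815/16
6435/16 ≥ 1815/16 ⇒ cruise phase
t_a = (165/8)/(15/4) = 11/2; v_peak = 165/8
d_cruise = 6435/16 − 1815/16 = 1155/4; t_c = (1155/4)/(165/8) = 14
T = 2·11/2 + 14 = 25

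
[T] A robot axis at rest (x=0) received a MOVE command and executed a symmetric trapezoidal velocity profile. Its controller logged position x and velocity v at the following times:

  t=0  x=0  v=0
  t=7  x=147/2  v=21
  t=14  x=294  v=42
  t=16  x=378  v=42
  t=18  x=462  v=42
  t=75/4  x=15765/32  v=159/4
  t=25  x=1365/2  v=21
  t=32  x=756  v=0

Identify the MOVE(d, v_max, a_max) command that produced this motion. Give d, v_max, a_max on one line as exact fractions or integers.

final state: t=32, x=756, v=0 → d = 756
a_max = (21−0)/(7−0) = 3
max v = 42 over t∈[14,18] → v_max = 42
check: 42·(14+4) = 756 ✓

d=756 v_max=42 a_max=3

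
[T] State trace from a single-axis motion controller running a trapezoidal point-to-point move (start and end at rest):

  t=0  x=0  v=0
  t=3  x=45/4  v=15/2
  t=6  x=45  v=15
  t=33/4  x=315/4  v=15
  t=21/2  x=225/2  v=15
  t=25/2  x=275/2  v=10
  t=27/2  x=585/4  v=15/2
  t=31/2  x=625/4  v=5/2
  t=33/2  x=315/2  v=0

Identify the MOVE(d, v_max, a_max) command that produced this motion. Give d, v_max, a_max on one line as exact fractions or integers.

final state: t=33/2, x=315/2, v=0 → d = 315/2
a_max = (15/2−0)/(3−0) = 5/2
max v = 15 over t∈[6,21/2] → v_max = 15
check: 15·(6+9/2) = 315/2 ✓

d=315/2 v_max=15 a_max=5/2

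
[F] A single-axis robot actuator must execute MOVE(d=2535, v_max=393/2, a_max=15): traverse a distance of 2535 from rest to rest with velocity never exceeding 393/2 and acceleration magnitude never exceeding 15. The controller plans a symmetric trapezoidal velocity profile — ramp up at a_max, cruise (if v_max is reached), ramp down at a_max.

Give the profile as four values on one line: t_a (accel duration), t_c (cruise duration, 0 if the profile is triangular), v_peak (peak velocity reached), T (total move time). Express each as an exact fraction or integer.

v_max²/a_max = (393/2)²/15 = 51483/20
2535 < 51483/20 so t_c = 0
v_peak = √(2535·15) = √38025 = 195
t_a = 195/15 = 13; t_c = 0
T = 2·13 = 26

t_a=13 t_c=0 v_peak=195 T=26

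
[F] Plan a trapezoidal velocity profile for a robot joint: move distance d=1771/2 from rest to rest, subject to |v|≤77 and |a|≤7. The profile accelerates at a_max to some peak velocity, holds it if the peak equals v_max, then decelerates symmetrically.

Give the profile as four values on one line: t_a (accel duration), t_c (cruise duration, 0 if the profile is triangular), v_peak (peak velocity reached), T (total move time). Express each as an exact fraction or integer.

t_a=11 t_c=1/2 v_peak=77 T=45/2

vₘ²/aₘ = 77²/7 = 847
1771/2 ≥ 847 so v_max reached
t_a = 77/7 = 11; v_peak = 77
d_cruise = 1771/2 − 847 = 77/2; t_c = (77/2)/77 = 1/2
T = 2·11 + 1/2 = 45/2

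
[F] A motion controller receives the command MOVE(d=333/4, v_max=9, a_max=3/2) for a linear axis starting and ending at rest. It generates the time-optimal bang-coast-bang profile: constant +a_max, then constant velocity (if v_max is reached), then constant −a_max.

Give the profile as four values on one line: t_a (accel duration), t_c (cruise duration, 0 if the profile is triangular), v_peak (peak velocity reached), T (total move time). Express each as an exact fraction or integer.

t_a=6 t_c=13/4 v_peak=9 T=61/4

(v_max)²/a_max = 9²/(3/2) = 54
333/4 ≥ 54 so v_max reached
t_a = 9/(3/2) = 6; v_peak = 9
d_cruise = 333/4 − 54 = 117/4; t_c = (117/4)/9 = 13/4
T = 2·6 + 13/4 = 61/4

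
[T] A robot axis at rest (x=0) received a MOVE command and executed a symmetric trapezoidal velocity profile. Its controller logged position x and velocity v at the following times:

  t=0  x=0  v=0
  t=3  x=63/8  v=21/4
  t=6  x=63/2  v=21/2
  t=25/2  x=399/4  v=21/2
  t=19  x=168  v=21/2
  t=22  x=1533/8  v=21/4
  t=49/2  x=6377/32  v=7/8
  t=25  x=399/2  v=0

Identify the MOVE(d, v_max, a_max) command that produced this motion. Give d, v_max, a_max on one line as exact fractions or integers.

d=399/2 v_max=21/2 a_max=7/4

final state: t=25, x=399/2, v=0 → d = 399/2
a_max = (21/4−0)/(3−0) = 7/4
max v = 21/2 over t∈[6,19] → v_max = 21/2
check: 21/2·(6+13) = 399/2 ✓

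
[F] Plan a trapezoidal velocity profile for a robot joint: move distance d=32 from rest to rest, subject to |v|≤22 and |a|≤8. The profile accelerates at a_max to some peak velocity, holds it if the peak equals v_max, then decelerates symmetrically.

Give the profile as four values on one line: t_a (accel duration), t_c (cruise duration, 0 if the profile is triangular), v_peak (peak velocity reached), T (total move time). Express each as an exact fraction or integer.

t_a=2 t_c=0 v_peak=16 T=4

vₘ²/aₘ = 22²/8 = 121/2
32 < 121/2 ⇒ no cruise
v_peak = √(32·8) = √256 = 16
t_a = 16/8 = 2; t_c = 0
T = 2·2 = 4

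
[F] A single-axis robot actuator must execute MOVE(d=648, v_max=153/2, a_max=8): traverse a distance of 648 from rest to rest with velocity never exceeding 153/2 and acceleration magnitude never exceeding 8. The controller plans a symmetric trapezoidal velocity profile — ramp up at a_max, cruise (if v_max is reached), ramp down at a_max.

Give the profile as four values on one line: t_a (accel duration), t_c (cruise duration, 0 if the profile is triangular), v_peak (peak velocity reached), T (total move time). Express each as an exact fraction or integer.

t_a=9 t_c=0 v_peak=72 T=18

(v_max)²/a_max = (153/2)²/8 = 23409/32
648 < 23409/32 so t_c = 0
v_peak = √(648·8) = √5184 = 72
t_a = 72/8 = 9; t_c = 0
T = 2·9 = 18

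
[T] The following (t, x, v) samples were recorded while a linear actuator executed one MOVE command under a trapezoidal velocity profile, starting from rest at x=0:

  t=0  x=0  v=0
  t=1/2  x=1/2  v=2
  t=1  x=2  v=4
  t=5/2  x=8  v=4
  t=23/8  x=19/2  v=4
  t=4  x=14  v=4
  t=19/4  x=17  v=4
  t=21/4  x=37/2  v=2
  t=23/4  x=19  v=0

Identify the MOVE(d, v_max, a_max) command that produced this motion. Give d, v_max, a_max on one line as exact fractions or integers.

final state: t=23/4, x=19, v=0 → d = 19
a_max = (2−0)/(1/2−0) = 4
max v = 4 over t∈[1,19/4] → v_max = 4
check: 4·(1+15/4) = 19 ✓

d=19 v_max=4 a_max=4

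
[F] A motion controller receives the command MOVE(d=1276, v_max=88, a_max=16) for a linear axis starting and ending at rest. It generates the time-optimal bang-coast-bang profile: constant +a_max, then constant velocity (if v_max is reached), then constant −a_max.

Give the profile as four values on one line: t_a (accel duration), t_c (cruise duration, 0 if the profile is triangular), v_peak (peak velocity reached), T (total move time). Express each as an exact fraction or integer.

(v_max)²/a_max = 88²/16 = 484
1276 ≥ 484 so v_max reached
t_a = 88/16 = 11/2; v_peak = 88
d_cruise = 1276 − 484 = 792; t_c = 792/88 = 9
T = 2·11/2 + 9 = 20

t_a=11/2 t_c=9 v_peak=88 T=20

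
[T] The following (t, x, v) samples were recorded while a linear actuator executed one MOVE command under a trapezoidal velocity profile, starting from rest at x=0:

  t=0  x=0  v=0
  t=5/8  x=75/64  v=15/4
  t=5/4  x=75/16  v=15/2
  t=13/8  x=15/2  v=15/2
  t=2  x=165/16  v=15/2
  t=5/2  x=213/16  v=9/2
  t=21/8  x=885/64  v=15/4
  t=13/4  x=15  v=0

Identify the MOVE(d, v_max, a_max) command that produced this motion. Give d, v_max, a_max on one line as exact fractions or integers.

d=15 v_max=15/2 a_max=6

final state: t=13/4, x=15, v=0 → d = 15
a_max = (15/4−0)/(5/8−0) = 6
max v = 15/2 over t∈[5/4,2] → v_max = 15/2
check: 15/2·(5/4+3/4) = 15 ✓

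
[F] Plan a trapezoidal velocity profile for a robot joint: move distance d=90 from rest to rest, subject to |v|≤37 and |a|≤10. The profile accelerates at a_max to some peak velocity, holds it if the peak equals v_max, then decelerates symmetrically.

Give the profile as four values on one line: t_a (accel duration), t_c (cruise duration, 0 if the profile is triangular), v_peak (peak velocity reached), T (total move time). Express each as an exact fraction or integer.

t_a=3 t_c=0 v_peak=30 T=6

vₘ²/aₘ = 37²/10 = 1369/10
90 < 1369/10 → triangular
v_peak = √(90·10) = √900 = 30
t_a = 30/10 = 3; t_c = 0
T = 2·3 = 6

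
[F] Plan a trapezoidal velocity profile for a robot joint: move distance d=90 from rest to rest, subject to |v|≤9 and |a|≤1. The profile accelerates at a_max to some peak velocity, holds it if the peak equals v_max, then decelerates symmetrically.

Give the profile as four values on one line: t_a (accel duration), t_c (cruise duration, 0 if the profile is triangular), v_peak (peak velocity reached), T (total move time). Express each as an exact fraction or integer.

vₘ²/aₘ = 9²/1 = 81
90 ≥ 81 → trapezoidal
t_a = 9/1 = 9; v_peak = 9
d_cruise = 90 − 81 = 9; t_c = 9/9 = 1
T = 2·9 + 1 = 19

t_a=9 t_c=1 v_peak=9 T=19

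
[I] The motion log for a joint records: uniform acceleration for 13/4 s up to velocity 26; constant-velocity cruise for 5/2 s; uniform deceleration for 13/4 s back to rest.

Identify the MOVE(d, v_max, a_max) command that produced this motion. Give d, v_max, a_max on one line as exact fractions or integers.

d=299/2 v_max=26 a_max=8

a_max = 26/(13/4) = 8
d_a = ½·26·13/4 = 169/4; d_c = 26·5/2 = 65
d = 2·169/4 + 65 = 299/2
t_c = 5/2 > 0 ⇒ limit active, v_max = 26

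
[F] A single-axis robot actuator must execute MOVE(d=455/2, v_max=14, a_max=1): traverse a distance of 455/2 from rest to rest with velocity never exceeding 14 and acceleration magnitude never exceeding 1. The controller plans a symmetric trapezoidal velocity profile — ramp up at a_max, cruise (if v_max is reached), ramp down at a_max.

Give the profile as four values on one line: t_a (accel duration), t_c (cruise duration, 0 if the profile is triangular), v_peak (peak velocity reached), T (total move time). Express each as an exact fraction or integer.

(v_max)²/a_max = 14²/1 = 196
455/2 ≥ 196 → trapezoidal
t_a = 14/1 = 14; v_peak = 14
d_cruise = 455/2 − 196 = 63/2; t_c = (63/2)/14 = 9/4
T = 2·14 + 9/4 = 121/4

t_a=14 t_c=9/4 v_peak=14 T=121/4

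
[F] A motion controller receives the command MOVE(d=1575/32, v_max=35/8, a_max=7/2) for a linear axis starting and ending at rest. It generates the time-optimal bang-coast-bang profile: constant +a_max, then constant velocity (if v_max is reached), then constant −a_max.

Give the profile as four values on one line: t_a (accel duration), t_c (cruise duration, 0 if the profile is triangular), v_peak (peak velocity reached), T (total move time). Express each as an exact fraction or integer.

t_a=5/4 t_c=10 v_peak=35/8 T=25/2

vₘ²/aₘ = (35/8)²/(7/2) = 175/32
1575/32 ≥ 175/32 ⇒ cruise phase
t_a = (35/8)/(7/2) = 5/4; v_peak = 35/8
d_cruise = 1575/32 − 175/32 = 175/4; t_c = (175/4)/(35/8) = 10
T = 2·5/4 + 10 = 25/2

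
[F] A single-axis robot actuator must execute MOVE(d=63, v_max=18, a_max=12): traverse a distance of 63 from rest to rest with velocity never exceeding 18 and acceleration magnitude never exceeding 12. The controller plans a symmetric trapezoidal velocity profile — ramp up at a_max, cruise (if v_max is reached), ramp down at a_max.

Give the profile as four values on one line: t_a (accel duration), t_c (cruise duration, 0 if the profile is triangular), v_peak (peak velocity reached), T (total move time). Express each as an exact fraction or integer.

t_a=3/2 t_c=2 v_peak=18 T=5

v_max²/a_max = 18²/12 = 27
63 ≥ 27 so v_max reached
t_a = 18/12 = 3/2; v_peak = 18
d_cruise = 63 − 27 = 36; t_c = 36/18 = 2
T = 2·3/2 + 2 = 5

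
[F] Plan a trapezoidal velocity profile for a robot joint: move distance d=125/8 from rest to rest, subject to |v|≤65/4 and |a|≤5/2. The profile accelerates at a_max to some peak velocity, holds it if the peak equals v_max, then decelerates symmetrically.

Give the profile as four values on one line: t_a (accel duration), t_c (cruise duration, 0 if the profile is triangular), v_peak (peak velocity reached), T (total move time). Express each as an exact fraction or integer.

t_a=5/2 t_c=0 v_peak=25/4 T=5

(v_max)²/a_max = (65/4)²/(5/2) = 845/8
125/8 < 845/8 ⇒ no cruise
v_peak = √(125/8·5/2) = √(625/16) = 25/4
t_a = (25/4)/(5/2) = 5/2; t_c = 0
T = 2·5/2 = 5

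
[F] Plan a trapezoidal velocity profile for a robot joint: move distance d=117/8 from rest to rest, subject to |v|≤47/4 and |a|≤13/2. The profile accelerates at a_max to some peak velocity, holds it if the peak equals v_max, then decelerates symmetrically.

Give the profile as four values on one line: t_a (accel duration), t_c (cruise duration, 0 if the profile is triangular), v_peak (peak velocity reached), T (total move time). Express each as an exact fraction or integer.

(v_max)²/a_max = (47/4)²/(13/2) = 2209/104
117/8 < 2209/104 → triangular
v_peak = √(117/8·13/2) = √(1521/16) = 39/4
t_a = (39/4)/(13/2) = 3/2; t_c = 0
T = 2·3/2 = 3

t_a=3/2 t_c=0 v_peak=39/4 T=3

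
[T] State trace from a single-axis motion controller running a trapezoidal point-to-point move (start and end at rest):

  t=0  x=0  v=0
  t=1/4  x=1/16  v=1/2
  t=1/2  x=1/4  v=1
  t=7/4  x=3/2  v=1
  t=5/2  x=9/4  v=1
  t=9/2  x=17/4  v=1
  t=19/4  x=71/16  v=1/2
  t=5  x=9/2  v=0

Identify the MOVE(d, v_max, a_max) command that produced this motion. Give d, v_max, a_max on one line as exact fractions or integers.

d=9/2 v_max=1 a_max=2

final state: t=5, x=9/2, v=0 → d = 9/2
a_max = (1/2−0)/(1/4−0) = 2
max v = 1 over t∈[1/2,9/2] → v_max = 1
check: 1·(1/2+4) = 9/2 ✓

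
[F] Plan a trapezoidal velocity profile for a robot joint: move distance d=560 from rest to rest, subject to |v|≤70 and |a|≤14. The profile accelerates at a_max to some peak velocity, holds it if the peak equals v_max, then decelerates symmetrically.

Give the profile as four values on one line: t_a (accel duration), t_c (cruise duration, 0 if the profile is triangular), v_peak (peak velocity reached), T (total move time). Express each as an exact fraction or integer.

vₘ²/aₘ = 70²/14 = 350
560 ≥ 350 ⇒ cruise phase
t_a = 70/14 = 5; v_peak = 70
d_cruise = 560 − 350 = 210; t_c = 210/70 = 3
T = 2·5 + 3 = 13

t_a=5 t_c=3 v_peak=70 T=13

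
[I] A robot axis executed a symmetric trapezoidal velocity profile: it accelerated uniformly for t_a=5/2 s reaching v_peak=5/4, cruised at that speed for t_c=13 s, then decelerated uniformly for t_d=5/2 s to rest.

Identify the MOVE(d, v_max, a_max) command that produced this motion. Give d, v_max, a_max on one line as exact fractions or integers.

a_max = (5/4)/(5/2) = 1/2
d_a = ½·5/4·5/2 = 25/16; d_c = 5/4·13 = 65/4
d = 2·25/16 + 65/4 = 155/8
t_c = 13 > 0 → v_max = v_peak = 5/4

d=155/8 v_max=5/4 a_max=1/2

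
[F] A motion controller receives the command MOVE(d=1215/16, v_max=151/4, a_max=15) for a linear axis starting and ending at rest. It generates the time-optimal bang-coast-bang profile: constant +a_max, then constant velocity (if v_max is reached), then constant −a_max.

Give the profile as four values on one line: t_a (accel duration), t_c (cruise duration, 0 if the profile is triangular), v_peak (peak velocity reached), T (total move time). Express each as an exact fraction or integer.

(v_max)²/a_max = (151/4)²/15 = 22801/240
1215/16 < 22801/240 ⇒ no cruise
v_peak = √(1215/16·15) = √(18225/16) = 135/4
t_a = (135/4)/15 = 9/4; t_c = 0
T = 2·9/4 = 9/2

t_a=9/4 t_c=0 v_peak=135/4 T=9/2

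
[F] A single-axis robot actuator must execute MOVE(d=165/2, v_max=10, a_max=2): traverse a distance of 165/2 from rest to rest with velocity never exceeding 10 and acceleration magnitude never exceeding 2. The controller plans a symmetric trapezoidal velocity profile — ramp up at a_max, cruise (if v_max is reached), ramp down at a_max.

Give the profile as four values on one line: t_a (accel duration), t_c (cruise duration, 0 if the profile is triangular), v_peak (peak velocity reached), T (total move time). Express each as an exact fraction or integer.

(v_max)²/a_max = 10²/2 = 50
165/2 ≥ 50 so v_max reached
t_a = 10/2 = 5; v_peak = 10
d_cruise = 165/2 − 50 = 65/2; t_c = (65/2)/10 = 13/4
T = 2·5 + 13/4 = 53/4

t_a=5 t_c=13/4 v_peak=10 T=53/4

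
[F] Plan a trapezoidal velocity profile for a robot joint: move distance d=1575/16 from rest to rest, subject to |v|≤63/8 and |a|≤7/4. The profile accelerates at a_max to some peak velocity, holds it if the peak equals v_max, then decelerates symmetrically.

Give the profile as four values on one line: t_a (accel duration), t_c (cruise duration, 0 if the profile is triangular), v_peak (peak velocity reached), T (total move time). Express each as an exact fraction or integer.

vₘ²/aₘ = (63/8)²/(7/4) = 567/16
1575/16 ≥ 567/16 so v_max reached
t_a = (63/8)/(7/4) = 9/2; v_peak = 63/8
d_cruise = 1575/16 − 567/16 = 63; t_c = 63/(63/8) = 8
T = 2·9/2 + 8 = 17

t_a=9/2 t_c=8 v_peak=63/8 T=17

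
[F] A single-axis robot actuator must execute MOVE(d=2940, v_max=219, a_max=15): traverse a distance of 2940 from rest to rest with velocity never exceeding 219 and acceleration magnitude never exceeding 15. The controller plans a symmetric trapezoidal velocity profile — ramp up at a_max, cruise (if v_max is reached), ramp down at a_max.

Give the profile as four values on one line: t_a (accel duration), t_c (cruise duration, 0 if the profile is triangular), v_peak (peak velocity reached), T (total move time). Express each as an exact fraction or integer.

t_a=14 t_c=0 v_peak=210 T=28

(v_max)²/a_max = 219²/15 = 15987/5
2940 < 15987/5 ⇒ no cruise
v_peak = √(2940·15) = √44100 = 210
t_a = 210/15 = 14; t_c = 0
T = 2·14 = 28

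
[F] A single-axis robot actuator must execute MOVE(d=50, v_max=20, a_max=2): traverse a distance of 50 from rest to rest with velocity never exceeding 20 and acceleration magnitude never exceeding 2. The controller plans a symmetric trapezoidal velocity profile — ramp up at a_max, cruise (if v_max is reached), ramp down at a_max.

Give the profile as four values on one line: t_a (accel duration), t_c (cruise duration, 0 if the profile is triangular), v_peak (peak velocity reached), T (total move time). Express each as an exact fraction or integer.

t_a=5 t_c=0 v_peak=10 T=10

vₘ²/aₘ = 20²/2 = 200
50 < 200 → triangular
v_peak = √(50·2) = √100 = 10
t_a = 10/2 = 5; t_c = 0
T = 2·5 = 10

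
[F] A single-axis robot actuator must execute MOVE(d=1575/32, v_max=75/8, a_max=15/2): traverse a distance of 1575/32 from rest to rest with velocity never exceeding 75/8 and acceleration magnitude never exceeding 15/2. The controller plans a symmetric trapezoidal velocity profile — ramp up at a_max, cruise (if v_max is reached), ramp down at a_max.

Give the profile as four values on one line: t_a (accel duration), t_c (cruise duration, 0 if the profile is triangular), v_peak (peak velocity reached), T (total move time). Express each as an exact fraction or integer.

t_a=5/4 t_c=4 v_peak=75/8 T=13/2

(v_max)²/a_max = (75/8)²/(15/2) = 375/32
1575/32 ≥ 375/32 so v_max reached
t_a = (75/8)/(15/2) = 5/4; v_peak = 75/8
d_cruise = 1575/32 − 375/32 = 75/2; t_c = (75/2)/(75/8) = 4
T = 2·5/4 + 4 = 13/2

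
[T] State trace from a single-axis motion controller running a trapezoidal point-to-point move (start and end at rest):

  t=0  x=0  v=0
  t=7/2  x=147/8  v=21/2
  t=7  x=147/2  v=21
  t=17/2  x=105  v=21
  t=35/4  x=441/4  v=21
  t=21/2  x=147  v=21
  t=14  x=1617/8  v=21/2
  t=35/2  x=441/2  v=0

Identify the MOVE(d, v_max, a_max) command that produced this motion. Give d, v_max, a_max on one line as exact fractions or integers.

final state: t=35/2, x=441/2, v=0 → d = 441/2
a_max = (21/2−0)/(7/2−0) = 3
max v = 21 over t∈[7,21/2] → v_max = 21
check: 21·(7+7/2) = 441/2 ✓

d=441/2 v_max=21 a_max=3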